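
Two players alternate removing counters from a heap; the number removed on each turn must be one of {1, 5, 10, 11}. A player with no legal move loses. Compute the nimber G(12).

G(0) = 0
G(1) = mex{0} = 1
G(2) = mex{1} = 0
G(3) = mex{0} = 1
G(4) = mex{1} = 0
G(5) = mex{0,0} = 1
G(6) = mex{1,1} = 0
G(7) = mex{0,0} = 1
G(8) = mex{1,1} = 0
G(9) = mex{0,0} = 1
G(10) = mex{1,1,0} = 2
G(11) = mex{2,0,1,0} = 3
G(12) = mex{3,1,0,1} = 2

2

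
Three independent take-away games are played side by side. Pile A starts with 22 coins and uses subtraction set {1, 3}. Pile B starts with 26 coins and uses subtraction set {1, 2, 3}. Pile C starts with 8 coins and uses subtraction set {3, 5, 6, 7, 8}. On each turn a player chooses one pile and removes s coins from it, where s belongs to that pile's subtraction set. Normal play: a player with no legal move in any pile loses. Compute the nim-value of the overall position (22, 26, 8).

0

Pile A, S = {1, 3}:
n :  0  1  2  3  4  5  6  7  8  9 10 11 12 13 14 15 16 17 18 19 20 21 22
G :  0  1  0  1  0  1  0  1  0  1  0  1  0  1  0  1  0  1  0  1  0  1  0
G_A(22) = 0.
Pile B, S = {1, 2, 3}:
n :  0  1  2  3  4  5  6  7  8  9 10 11 12 13 14 15 16 17 18 19 20 21 22 23 24 25 26
G :  0  1  2  3  0  1  2  3  0  1  2  3  0  1  2  3  0  1  2  3  0  1  2  3  0  1  2
G_B(26) = 2.
Pile C, S = {3, 5, 6, 7, 8}:
G(0) = 0
G(1) = mex{} = 0
G(2) = mex{} = 0
G(3) = mex{0} = 1
G(4) = mex{0} = 1
G(5) = mex{0,0} = 1
G(6) = mex{1,0,0} = 2
G(7) = mex{1,0,0,0} = 2
G(8) = mex{1,1,0,0,0} = 2
G_C(8) = 2.
Combined Grundy value = 0 ⊕ 2 ⊕ 2 = 0.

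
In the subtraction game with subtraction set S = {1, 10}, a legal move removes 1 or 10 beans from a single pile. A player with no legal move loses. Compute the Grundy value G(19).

0

n :  0  1  2  3  4  5  6  7  8  9 10 11 12 13 14 15 16 17 18 19
G :  0  1  0  1  0  1  0  1  0  1  2  0  1  0  1  0  1  0  1  0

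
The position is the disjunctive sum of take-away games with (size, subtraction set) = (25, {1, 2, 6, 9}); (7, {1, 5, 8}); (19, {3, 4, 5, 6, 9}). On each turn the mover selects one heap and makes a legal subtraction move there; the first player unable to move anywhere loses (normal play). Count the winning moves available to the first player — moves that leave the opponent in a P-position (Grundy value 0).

2

Heap A, S = {1, 2, 6, 9}:
n :  0  1  2  3  4  5  6  7  8  9 10 11 12 13 14 15 16 17 18 19 20 21 22 23 24 25
G :  0  1  2  0  1  2  3  0  1  2  0  1  2  3  0  1  2  0  1  2  3  0  1  2  0  1
G_A(25) = 1.
Heap B, S = {1, 5, 8}:
n : 0 1 2 3 4 5 6 7
G : 0 1 0 1 0 1 0 1
G_B(7) = 1.
Heap C, S = {3, 4, 5, 6, 9}:
G(0) = 0
G(1) = mex{} = 0
G(2) = mex{} = 0
G(3) = mex{0} = 1
G(4) = mex{0,0} = 1
G(5) = mex{0,0,0} = 1
G(6) = mex{1,0,0,0} = 2
G(7) = mex{1,1,0,0} = 2
G(8) = mex{1,1,1,0} = 2
G(9) = mex{2,1,1,1,0} = 3
G(10) = mex{2,2,1,1,0} = 3
G(11) = mex{2,2,2,1,0} = 3
G(12) = mex{3,2,2,2,1} = 0
G(13) = mex{3,3,2,2,1} = 0
G(14) = mex{3,3,3,2,1} = 0
G(15) = mex{0,3,3,3,2} = 1
G(16) = mex{0,0,3,3,2} = 1
G(17) = mex{0,0,0,3,2} = 1
G(18) = mex{1,0,0,0,3} = 2
G(19) = mex{1,1,0,0,3} = 2
G_C(19) = 2.
Combined Grundy value = 1 ⊕ 1 ⊕ 2 = 2.
A winning move leaves total XOR = 0, i.e. changes one component's Grundy value g to g ⊕ X where X is the current total.
Heap A: need g' = 1⊕2 = 3. Options: 25−1→G=0, 25−2→G=2, 25−6→G=2, 25−9→G=2. Hits: 0.
Heap B: need g' = 1⊕2 = 3. Options: 7−1→G=0, 7−5→G=0. Hits: 0.
Heap C: need g' = 2⊕2 = 0. Options: 19−3→G=1, 19−4→G=1, 19−5→G=0, 19−6→G=0, 19−9→G=3. Hits: 2.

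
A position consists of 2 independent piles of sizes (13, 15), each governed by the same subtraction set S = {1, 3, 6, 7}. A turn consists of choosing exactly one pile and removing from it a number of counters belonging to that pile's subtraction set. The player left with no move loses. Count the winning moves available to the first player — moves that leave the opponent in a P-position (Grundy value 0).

0

All piles use S = {1, 3, 6, 7}:
G(0) = 0
G(1) = mex{0} = 1
G(2) = mex{1} = 0
G(3) = mex{0,0} = 1
G(4) = mex{1,1} = 0
G(5) = mex{0,0} = 1
G(6) = mex{1,1,0} = 2
G(7) = mex{2,0,1,0} = 3
G(8) = mex{3,1,0,1} = 2
G(9) = mex{2,2,1,0} = 3
G(10) = mex{3,3,0,1} = 2
G(11) = mex{2,2,1,0} = 3
G(12) = mex{3,3,2,1} = 0
G(13) = mex{0,2,3,2} = 1
G(14) = mex{1,3,2,3} = 0
G(15) = mex{0,0,3,2} = 1
Pile A: G(13) = 1.
Pile B: G(15) = 1.
Combined Grundy value = 1 ⊕ 1 = 0.
A winning move leaves total XOR = 0, i.e. changes one component's Grundy value g to g ⊕ X where X is the current total.
Pile A: target g' = 1⊕0 = 1, but every legal move changes the Grundy value (mex property), so 0 moves.
Pile B: target g' = 1⊕0 = 1, but every legal move changes the Grundy value (mex property), so 0 moves.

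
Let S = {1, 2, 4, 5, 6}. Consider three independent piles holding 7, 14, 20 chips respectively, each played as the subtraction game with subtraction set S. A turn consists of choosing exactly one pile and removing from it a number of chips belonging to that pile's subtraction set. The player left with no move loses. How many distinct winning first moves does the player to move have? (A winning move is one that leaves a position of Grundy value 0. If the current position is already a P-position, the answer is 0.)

All piles use S = {1, 2, 4, 5, 6}:
n :  0  1  2  3  4  5  6  7  8  9 10 11 12 13 14 15 16 17 18 19 20
G :  0  1  2  0  1  2  3  4  5  3  0  1  2  0  1  2  3  4  5  3  0
Pile A: G(7) = 4.
Pile B: G(14) = 1.
Pile C: G(20) = 0.
Combined Grundy value = 4 ⊕ 1 ⊕ 0 = 5.
A winning move leaves total XOR = 0, i.e. changes one component's Grundy value g to g ⊕ X where X is the current total.
Pile A: need g' = 4⊕5 = 1. Options: 7−1→G=3, 7−2→G=2, 7−4→G=0, 7−5→G=2, 7−6→G=1. Hits: 1.
Pile B: need g' = 1⊕5 = 4. Options: 14−1→G=0, 14−2→G=2, 14−4→G=0, 14−5→G=3, 14−6→G=5. Hits: 0.
Pile C: need g' = 0⊕5 = 5. Options: 20−1→G=3, 20−2→G=5, 20−4→G=3, 20−5→G=2, 20−6→G=1. Hits: 1.

2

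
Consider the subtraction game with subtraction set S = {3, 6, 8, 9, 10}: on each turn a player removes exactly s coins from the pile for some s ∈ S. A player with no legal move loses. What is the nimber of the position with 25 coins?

n :  0  1  2  3  4  5  6  7  8  9 10 11 12 13 14 15 16 17 18 19 20 21 22 23 24 25
G :  0  0  0  1  1  1  2  2  2  3  3  3  4  0  0  0  1  1  1  2  2  2  3  3  3  4

4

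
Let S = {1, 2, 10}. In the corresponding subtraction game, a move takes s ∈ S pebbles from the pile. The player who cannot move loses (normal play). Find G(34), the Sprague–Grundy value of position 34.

G(0) = 0
G(1) = mex{0} = 1
G(2) = mex{1,0} = 2
G(3) = mex{2,1} = 0
G(4) = mex{0,2} = 1
G(5) = mex{1,0} = 2
G(6) = mex{2,1} = 0
G(7) = mex{0,2} = 1
G(8) = mex{1,0} = 2
G(9) = mex{2,1} = 0
G(10) = mex{0,2,0} = 1
G(11) = mex{1,0,1} = 2
G(12) = mex{2,1,2} = 0
G(13) = mex{0,2,0} = 1
G(14) = mex{1,0,1} = 2
G(15) = mex{2,1,2} = 0
G(16) = mex{0,2,0} = 1
G(17) = mex{1,0,1} = 2
G(18) = mex{2,1,2} = 0
G(19) = mex{0,2,0} = 1
G(20) = mex{1,0,1} = 2
G(21) = mex{2,1,2} = 0
G(22) = mex{0,2,0} = 1
G(23) = mex{1,0,1} = 2
G(24) = mex{2,1,2} = 0
G(25) = mex{0,2,0} = 1
G(26) = mex{1,0,1} = 2
G(27) = mex{2,1,2} = 0
G(28) = mex{0,2,0} = 1
G(29) = mex{1,0,1} = 2
G(30) = mex{2,1,2} = 0
G(31) = mex{0,2,0} = 1
G(32) = mex{1,0,1} = 2
G(33) = mex{2,1,2} = 0
G(34) = mex{0,2,0} = 1

1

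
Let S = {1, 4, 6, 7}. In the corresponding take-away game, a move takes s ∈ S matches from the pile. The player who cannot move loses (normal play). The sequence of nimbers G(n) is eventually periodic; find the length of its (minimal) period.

13

G(0) = 0
G(1) = mex{0} = 1
G(2) = mex{1} = 0
G(3) = mex{0} = 1
G(4) = mex{1,0} = 2
G(5) = mex{2,1} = 0
G(6) = mex{0,0,0} = 1
G(7) = mex{1,1,1,0} = 2
G(8) = mex{2,2,0,1} = 3
G(9) = mex{3,0,1,0} = 2
G(10) = mex{2,1,2,1} = 0
G(11) = mex{0,2,0,2} = 1
G(12) = mex{1,3,1,0} = 2
G(13) = mex{2,2,2,1} = 0
G(14) = mex{0,0,3,2} = 1
G(15) = mex{1,1,2,3} = 0
G(16) = mex{0,2,0,2} = 1
G(17) = mex{1,0,1,0} = 2
G(18) = mex{2,1,2,1} = 0
G(19) = mex{0,0,0,2} = 1
G(20) = mex{1,1,1,0} = 2
G(21) = mex{2,2,0,1} = 3
G(22) = mex{3,0,1,0} = 2
G(23) = mex{2,1,2,1} = 0
G(24) = mex{0,2,0,2} = 1
G(25) = mex{1,3,1,0} = 2
G(26) = mex{2,2,2,1} = 0
G(27) = mex{0,0,3,2} = 1
G(n+13) = G(n) holds for n = 0,…,6 (a full window of length max(S) = 7), so the sequence is purely periodic with period 13.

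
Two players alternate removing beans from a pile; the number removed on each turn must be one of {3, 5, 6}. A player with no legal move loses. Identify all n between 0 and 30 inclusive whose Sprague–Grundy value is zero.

G(0) = 0
G(1) = mex{} = 0
G(2) = mex{} = 0
G(3) = mex{0} = 1
G(4) = mex{0} = 1
G(5) = mex{0,0} = 1
G(6) = mex{1,0,0} = 2
G(7) = mex{1,0,0} = 2
G(8) = mex{1,1,0} = 2
G(9) = mex{2,1,1} = 0
G(10) = mex{2,1,1} = 0
G(11) = mex{2,2,1} = 0
G(12) = mex{0,2,2} = 1
G(13) = mex{0,2,2} = 1
G(14) = mex{0,0,2} = 1
G(15) = mex{1,0,0} = 2
G(16) = mex{1,0,0} = 2
G(17) = mex{1,1,0} = 2
G(18) = mex{2,1,1} = 0
G(19) = mex{2,1,1} = 0
G(20) = mex{2,2,1} = 0
G(21) = mex{0,2,2} = 1
G(22) = mex{0,2,2} = 1
G(23) = mex{0,0,2} = 1
G(24) = mex{1,0,0} = 2
G(25) = mex{1,0,0} = 2
G(26) = mex{1,1,0} = 2
G(27) = mex{2,1,1} = 0
G(28) = mex{2,1,1} = 0
G(29) = mex{2,2,1} = 0
G(30) = mex{0,2,2} = 1
P-positions are exactly the n with G(n) = 0.

0, 1, 2, 9, 10, 11, 18, 19, 20, 27, 28, 29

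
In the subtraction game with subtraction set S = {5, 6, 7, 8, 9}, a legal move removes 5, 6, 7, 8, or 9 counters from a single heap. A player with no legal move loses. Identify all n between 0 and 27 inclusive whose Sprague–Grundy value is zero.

G(0) = 0
G(1) = mex{} = 0
G(2) = mex{} = 0
G(3) = mex{} = 0
G(4) = mex{} = 0
G(5) = mex{0} = 1
G(6) = mex{0,0} = 1
G(7) = mex{0,0,0} = 1
G(8) = mex{0,0,0,0} = 1
G(9) = mex{0,0,0,0,0} = 1
G(10) = mex{1,0,0,0,0} = 2
G(11) = mex{1,1,0,0,0} = 2
G(12) = mex{1,1,1,0,0} = 2
G(13) = mex{1,1,1,1,0} = 2
G(14) = mex{1,1,1,1,1} = 0
G(15) = mex{2,1,1,1,1} = 0
G(16) = mex{2,2,1,1,1} = 0
G(17) = mex{2,2,2,1,1} = 0
G(18) = mex{2,2,2,2,1} = 0
G(19) = mex{0,2,2,2,2} = 1
G(20) = mex{0,0,2,2,2} = 1
G(21) = mex{0,0,0,2,2} = 1
G(22) = mex{0,0,0,0,2} = 1
G(23) = mex{0,0,0,0,0} = 1
G(24) = mex{1,0,0,0,0} = 2
G(25) = mex{1,1,0,0,0} = 2
G(26) = mex{1,1,1,0,0} = 2
G(27) = mex{1,1,1,1,0} = 2
P-positions are exactly the n with G(n) = 0.

0, 1, 2, 3, 4, 14, 15, 16, 17, 18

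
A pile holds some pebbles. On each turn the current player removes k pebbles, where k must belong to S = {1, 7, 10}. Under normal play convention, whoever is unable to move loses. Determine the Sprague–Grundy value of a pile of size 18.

n :  0  1  2  3  4  5  6  7  8  9 10 11 12 13 14 15 16 17 18
G :  0  1  0  1  0  1  0  1  0  1  2  3  2  3  2  3  2  0  1

1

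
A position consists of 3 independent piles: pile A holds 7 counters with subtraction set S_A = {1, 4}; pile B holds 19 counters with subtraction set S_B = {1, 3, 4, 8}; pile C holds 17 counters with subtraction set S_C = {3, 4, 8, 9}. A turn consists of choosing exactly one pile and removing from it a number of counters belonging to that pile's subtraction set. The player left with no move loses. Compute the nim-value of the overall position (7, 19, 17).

Pile A, S = {1, 4}:
G(0) = 0
G(1) = mex{0} = 1
G(2) = mex{1} = 0
G(3) = mex{0} = 1
G(4) = mex{1,0} = 2
G(5) = mex{2,1} = 0
G(6) = mex{0,0} = 1
G(7) = mex{1,1} = 0
G_A(7) = 0.
Pile B, S = {1, 3, 4, 8}:
G(0) = 0
G(1) = mex{0} = 1
G(2) = mex{1} = 0
G(3) = mex{0,0} = 1
G(4) = mex{1,1,0} = 2
G(5) = mex{2,0,1} = 3
G(6) = mex{3,1,0} = 2
G(7) = mex{2,2,1} = 0
G(8) = mex{0,3,2,0} = 1
G(9) = mex{1,2,3,1} = 0
G(10) = mex{0,0,2,0} = 1
G(11) = mex{1,1,0,1} = 2
G(12) = mex{2,0,1,2} = 3
G(13) = mex{3,1,0,3} = 2
G(14) = mex{2,2,1,2} = 0
G(15) = mex{0,3,2,0} = 1
G(16) = mex{1,2,3,1} = 0
G(17) = mex{0,0,2,0} = 1
G(18) = mex{1,1,0,1} = 2
G(19) = mex{2,0,1,2} = 3
G_B(19) = 3.
Pile C, S = {3, 4, 8, 9}:
G(0) = 0
G(1) = mex{} = 0
G(2) = mex{} = 0
G(3) = mex{0} = 1
G(4) = mex{0,0} = 1
G(5) = mex{0,0} = 1
G(6) = mex{1,0} = 2
G(7) = mex{1,1} = 0
G(8) = mex{1,1,0} = 2
G(9) = mex{2,1,0,0} = 3
G(10) = mex{0,2,0,0} = 1
G(11) = mex{2,0,1,0} = 3
G(12) = mex{3,2,1,1} = 0
G(13) = mex{1,3,1,1} = 0
G(14) = mex{3,1,2,1} = 0
G(15) = mex{0,3,0,2} = 1
G(16) = mex{0,0,2,0} = 1
G(17) = mex{0,0,3,2} = 1
G_C(17) = 1.
Combined Grundy value = 0 ⊕ 3 ⊕ 1 = 2.

2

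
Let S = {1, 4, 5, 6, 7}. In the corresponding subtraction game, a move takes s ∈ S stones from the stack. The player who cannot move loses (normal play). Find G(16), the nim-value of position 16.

G(0) = 0
G(1) = mex{0} = 1
G(2) = mex{1} = 0
G(3) = mex{0} = 1
G(4) = mex{1,0} = 2
G(5) = mex{2,1,0} = 3
G(6) = mex{3,0,1,0} = 2
G(7) = mex{2,1,0,1,0} = 3
G(8) = mex{3,2,1,0,1} = 4
G(9) = mex{4,3,2,1,0} = 5
G(10) = mex{5,2,3,2,1} = 0
G(11) = mex{0,3,2,3,2} = 1
G(12) = mex{1,4,3,2,3} = 0
G(13) = mex{0,5,4,3,2} = 1
G(14) = mex{1,0,5,4,3} = 2
G(15) = mex{2,1,0,5,4} = 3
G(16) = mex{3,0,1,0,5} = 2

2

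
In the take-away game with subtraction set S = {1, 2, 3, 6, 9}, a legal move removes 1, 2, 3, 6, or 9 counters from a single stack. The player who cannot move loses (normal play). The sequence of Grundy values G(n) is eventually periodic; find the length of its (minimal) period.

G(0) = 0
G(1) = mex{0} = 1
G(2) = mex{1,0} = 2
G(3) = mex{2,1,0} = 3
G(4) = mex{3,2,1} = 0
G(5) = mex{0,3,2} = 1
G(6) = mex{1,0,3,0} = 2
G(7) = mex{2,1,0,1} = 3
G(8) = mex{3,2,1,2} = 0
G(9) = mex{0,3,2,3,0} = 1
G(10) = mex{1,0,3,0,1} = 2
G(11) = mex{2,1,0,1,2} = 3
G(12) = mex{3,2,1,2,3} = 0
G(13) = mex{0,3,2,3,0} = 1
G(14) = mex{1,0,3,0,1} = 2
G(n+4) = G(n) holds for n = 0,…,8 (a full window of length max(S) = 9), so the sequence is purely periodic with period 4.

4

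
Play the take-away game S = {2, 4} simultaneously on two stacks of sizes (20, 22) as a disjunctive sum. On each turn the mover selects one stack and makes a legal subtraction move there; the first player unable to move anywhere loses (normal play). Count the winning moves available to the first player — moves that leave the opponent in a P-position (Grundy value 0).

2

All stacks use S = {2, 4}:
n :  0  1  2  3  4  5  6  7  8  9 10 11 12 13 14 15 16 17 18 19 20 21 22
G :  0  0  1  1  2  2  0  0  1  1  2  2  0  0  1  1  2  2  0  0  1  1  2
Stack A: G(20) = 1.
Stack B: G(22) = 2.
Combined Grundy value = 1 ⊕ 2 = 3.
A winning move leaves total XOR = 0, i.e. changes one component's Grundy value g to g ⊕ X where X is the current total.
Stack A: need g' = 1⊕3 = 2. Options: 20−2→G=0, 20−4→G=2. Hits: 1.
Stack B: need g' = 2⊕3 = 1. Options: 22−2→G=1, 22−4→G=0. Hits: 1.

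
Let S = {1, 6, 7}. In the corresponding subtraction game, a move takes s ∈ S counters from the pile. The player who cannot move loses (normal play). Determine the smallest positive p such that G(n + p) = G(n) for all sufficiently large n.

G(0) = 0
G(1) = mex{0} = 1
G(2) = mex{1} = 0
G(3) = mex{0} = 1
G(4) = mex{1} = 0
G(5) = mex{0} = 1
G(6) = mex{1,0} = 2
G(7) = mex{2,1,0} = 3
G(8) = mex{3,0,1} = 2
G(9) = mex{2,1,0} = 3
G(10) = mex{3,0,1} = 2
G(11) = mex{2,1,0} = 3
G(12) = mex{3,2,1} = 0
G(13) = mex{0,3,2} = 1
G(14) = mex{1,2,3} = 0
G(15) = mex{0,3,2} = 1
G(16) = mex{1,2,3} = 0
G(17) = mex{0,3,2} = 1
G(18) = mex{1,0,3} = 2
G(19) = mex{2,1,0} = 3
G(20) = mex{3,0,1} = 2
G(21) = mex{2,1,0} = 3
G(22) = mex{3,0,1} = 2
G(23) = mex{2,1,0} = 3
G(24) = mex{3,2,1} = 0
G(25) = mex{0,3,2} = 1
G(n+12) = G(n) holds for n = 0,…,6 (a full window of length max(S) = 7), so the sequence is purely periodic with period 12.

12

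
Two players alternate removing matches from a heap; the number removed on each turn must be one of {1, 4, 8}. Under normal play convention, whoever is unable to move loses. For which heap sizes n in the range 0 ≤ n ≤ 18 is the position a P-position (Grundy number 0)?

0, 2, 5, 7, 12, 14, 17

G(0) = 0
G(1) = mex{0} = 1
G(2) = mex{1} = 0
G(3) = mex{0} = 1
G(4) = mex{1,0} = 2
G(5) = mex{2,1} = 0
G(6) = mex{0,0} = 1
G(7) = mex{1,1} = 0
G(8) = mex{0,2,0} = 1
G(9) = mex{1,0,1} = 2
G(10) = mex{2,1,0} = 3
G(11) = mex{3,0,1} = 2
G(12) = mex{2,1,2} = 0
G(13) = mex{0,2,0} = 1
G(14) = mex{1,3,1} = 0
G(15) = mex{0,2,0} = 1
G(16) = mex{1,0,1} = 2
G(17) = mex{2,1,2} = 0
G(18) = mex{0,0,3} = 1
P-positions are exactly the n with G(n) = 0.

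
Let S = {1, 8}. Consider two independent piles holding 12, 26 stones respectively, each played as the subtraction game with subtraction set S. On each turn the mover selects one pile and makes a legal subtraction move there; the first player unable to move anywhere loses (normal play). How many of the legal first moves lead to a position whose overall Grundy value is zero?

1

All piles use S = {1, 8}:
n :  0  1  2  3  4  5  6  7  8  9 10 11 12 13 14 15 16 17 18 19 20 21 22 23 24 25 26
G :  0  1  0  1  0  1  0  1  2  0  1  0  1  0  1  0  1  2  0  1  0  1  0  1  0  1  2
Pile A: G(12) = 1.
Pile B: G(26) = 2.
Combined Grundy value = 1 ⊕ 2 = 3.
A winning move leaves total XOR = 0, i.e. changes one component's Grundy value g to g ⊕ X where X is the current total.
Pile A: need g' = 1⊕3 = 2. Options: 12−1→G=0, 12−8→G=0. Hits: 0.
Pile B: need g' = 2⊕3 = 1. Options: 26−1→G=1, 26−8→G=0. Hits: 1.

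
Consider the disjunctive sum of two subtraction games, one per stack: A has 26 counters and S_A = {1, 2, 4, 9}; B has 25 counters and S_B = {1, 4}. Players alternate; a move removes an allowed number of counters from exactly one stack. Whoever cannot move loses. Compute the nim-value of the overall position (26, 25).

1

Stack A, S = {1, 2, 4, 9}:
n :  0  1  2  3  4  5  6  7  8  9 10 11 12 13 14 15 16 17 18 19 20 21 22 23 24 25 26
G :  0  1  2  0  1  2  0  1  2  3  4  0  1  2  0  1  2  0  1  2  3  4  0  1  2  0  1
G_A(26) = 1.
Stack B, S = {1, 4}:
G(0) = 0
G(1) = mex{0} = 1
G(2) = mex{1} = 0
G(3) = mex{0} = 1
G(4) = mex{1,0} = 2
G(5) = mex{2,1} = 0
G(6) = mex{0,0} = 1
G(7) = mex{1,1} = 0
G(8) = mex{0,2} = 1
G(9) = mex{1,0} = 2
G(10) = mex{2,1} = 0
G(11) = mex{0,0} = 1
G(12) = mex{1,1} = 0
G(13) = mex{0,2} = 1
G(14) = mex{1,0} = 2
G(15) = mex{2,1} = 0
G(16) = mex{0,0} = 1
G(17) = mex{1,1} = 0
G(18) = mex{0,2} = 1
G(19) = mex{1,0} = 2
G(20) = mex{2,1} = 0
G(21) = mex{0,0} = 1
G(22) = mex{1,1} = 0
G(23) = mex{0,2} = 1
G(24) = mex{1,0} = 2
G(25) = mex{2,1} = 0
G_B(25) = 0.
Combined Grundy value = 1 ⊕ 0 = 1.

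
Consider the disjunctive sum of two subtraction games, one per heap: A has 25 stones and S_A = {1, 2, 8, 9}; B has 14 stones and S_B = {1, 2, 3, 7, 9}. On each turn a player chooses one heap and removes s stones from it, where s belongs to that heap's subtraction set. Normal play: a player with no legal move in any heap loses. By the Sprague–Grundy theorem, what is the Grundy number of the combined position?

0

Heap A, S = {1, 2, 8, 9}:
n :  0  1  2  3  4  5  6  7  8  9 10 11 12 13 14 15 16 17 18 19 20 21 22 23 24 25
G :  0  1  2  0  1  2  0  1  2  3  0  1  2  0  1  2  0  1  2  3  0  1  2  0  1  2
G_A(25) = 2.
Heap B, S = {1, 2, 3, 7, 9}:
n :  0  1  2  3  4  5  6  7  8  9 10 11 12 13 14
G :  0  1  2  3  0  1  2  3  0  1  2  3  0  1  2
G_B(14) = 2.
Combined Grundy value = 2 ⊕ 2 = 0.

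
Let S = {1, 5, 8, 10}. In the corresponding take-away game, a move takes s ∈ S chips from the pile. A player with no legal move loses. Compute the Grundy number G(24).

n :  0  1  2  3  4  5  6  7  8  9 10 11 12 13 14 15 16 17 18 19 20 21 22 23 24
G :  0  1  0  1  0  1  0  1  2  3  2  3  2  0  1  0  1  0  1  0  1  2  3  2  3

3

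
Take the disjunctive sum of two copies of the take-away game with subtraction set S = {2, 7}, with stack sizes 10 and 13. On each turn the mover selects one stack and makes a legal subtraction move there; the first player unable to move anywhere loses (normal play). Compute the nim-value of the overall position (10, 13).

All stacks use S = {2, 7}:
n :  0  1  2  3  4  5  6  7  8  9 10 11 12 13
G :  0  0  1  1  0  0  1  1  2  0  0  1  1  0
Stack A: G(10) = 0.
Stack B: G(13) = 0.
Combined Grundy value = 0 ⊕ 0 = 0.

0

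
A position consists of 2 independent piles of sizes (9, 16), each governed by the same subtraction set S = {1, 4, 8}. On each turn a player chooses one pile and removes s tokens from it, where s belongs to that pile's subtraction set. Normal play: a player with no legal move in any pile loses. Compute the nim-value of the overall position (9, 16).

0

All piles use S = {1, 4, 8}:
G(0) = 0
G(1) = mex{0} = 1
G(2) = mex{1} = 0
G(3) = mex{0} = 1
G(4) = mex{1,0} = 2
G(5) = mex{2,1} = 0
G(6) = mex{0,0} = 1
G(7) = mex{1,1} = 0
G(8) = mex{0,2,0} = 1
G(9) = mex{1,0,1} = 2
G(10) = mex{2,1,0} = 3
G(11) = mex{3,0,1} = 2
G(12) = mex{2,1,2} = 0
G(13) = mex{0,2,0} = 1
G(14) = mex{1,3,1} = 0
G(15) = mex{0,2,0} = 1
G(16) = mex{1,0,1} = 2
Pile A: G(9) = 2.
Pile B: G(16) = 2.
Combined Grundy value = 2 ⊕ 2 = 0.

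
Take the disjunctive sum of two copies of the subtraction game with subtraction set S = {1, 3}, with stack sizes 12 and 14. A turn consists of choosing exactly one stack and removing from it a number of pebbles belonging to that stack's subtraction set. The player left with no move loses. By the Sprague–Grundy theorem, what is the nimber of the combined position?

0

All stacks use S = {1, 3}:
n :  0  1  2  3  4  5  6  7  8  9 10 11 12 13 14
G :  0  1  0  1  0  1  0  1  0  1  0  1  0  1  0
Stack A: G(12) = 0.
Stack B: G(14) = 0.
Combined Grundy value = 0 ⊕ 0 = 0.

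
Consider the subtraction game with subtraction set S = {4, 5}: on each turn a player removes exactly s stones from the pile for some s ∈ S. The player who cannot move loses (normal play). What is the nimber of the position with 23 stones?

1

G(0) = 0
G(1) = mex{} = 0
G(2) = mex{} = 0
G(3) = mex{} = 0
G(4) = mex{0} = 1
G(5) = mex{0,0} = 1
G(6) = mex{0,0} = 1
G(7) = mex{0,0} = 1
G(8) = mex{1,0} = 2
G(9) = mex{1,1} = 0
G(10) = mex{1,1} = 0
G(11) = mex{1,1} = 0
G(12) = mex{2,1} = 0
G(13) = mex{0,2} = 1
G(14) = mex{0,0} = 1
G(15) = mex{0,0} = 1
G(16) = mex{0,0} = 1
G(17) = mex{1,0} = 2
G(18) = mex{1,1} = 0
G(19) = mex{1,1} = 0
G(20) = mex{1,1} = 0
G(21) = mex{2,1} = 0
G(22) = mex{0,2} = 1
G(23) = mex{0,0} = 1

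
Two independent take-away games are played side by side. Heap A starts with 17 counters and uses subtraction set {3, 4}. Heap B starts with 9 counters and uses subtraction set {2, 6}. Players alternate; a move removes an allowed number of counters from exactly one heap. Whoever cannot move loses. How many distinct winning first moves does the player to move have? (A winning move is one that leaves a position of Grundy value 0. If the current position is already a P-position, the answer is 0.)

3

Heap A, S = {3, 4}:
G(0) = 0
G(1) = mex{} = 0
G(2) = mex{} = 0
G(3) = mex{0} = 1
G(4) = mex{0,0} = 1
G(5) = mex{0,0} = 1
G(6) = mex{1,0} = 2
G(7) = mex{1,1} = 0
G(8) = mex{1,1} = 0
G(9) = mex{2,1} = 0
G(10) = mex{0,2} = 1
G(11) = mex{0,0} = 1
G(12) = mex{0,0} = 1
G(13) = mex{1,0} = 2
G(14) = mex{1,1} = 0
G(15) = mex{1,1} = 0
G(16) = mex{2,1} = 0
G(17) = mex{0,2} = 1
G_A(17) = 1.
Heap B, S = {2, 6}:
G(0) = 0
G(1) = mex{} = 0
G(2) = mex{0} = 1
G(3) = mex{0} = 1
G(4) = mex{1} = 0
G(5) = mex{1} = 0
G(6) = mex{0,0} = 1
G(7) = mex{0,0} = 1
G(8) = mex{1,1} = 0
G(9) = mex{1,1} = 0
G_B(9) = 0.
Combined Grundy value = 1 ⊕ 0 = 1.
A winning move leaves total XOR = 0, i.e. changes one component's Grundy value g to g ⊕ X where X is the current total.
Heap A: need g' = 1⊕1 = 0. Options: 17−3→G=0, 17−4→G=2. Hits: 1.
Heap B: need g' = 0⊕1 = 1. Options: 9−2→G=1, 9−6→G=1. Hits: 2.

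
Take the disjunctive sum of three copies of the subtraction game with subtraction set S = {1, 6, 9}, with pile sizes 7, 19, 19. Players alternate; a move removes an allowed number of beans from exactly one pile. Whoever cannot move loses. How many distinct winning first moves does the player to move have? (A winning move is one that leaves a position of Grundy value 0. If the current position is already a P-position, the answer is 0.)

All piles use S = {1, 6, 9}:
n :  0  1  2  3  4  5  6  7  8  9 10 11 12 13 14 15 16 17 18 19
G :  0  1  0  1  0  1  2  0  1  2  3  2  0  1  0  1  2  0  1  0
Pile A: G(7) = 0.
Pile B: G(19) = 0.
Pile C: G(19) = 0.
Combined Grundy value = 0 ⊕ 0 ⊕ 0 = 0.
A winning move leaves total XOR = 0, i.e. changes one component's Grundy value g to g ⊕ X where X is the current total.
Pile A: target g' = 0⊕0 = 0, but every legal move changes the Grundy value (mex property), so 0 moves.
Pile B: target g' = 0⊕0 = 0, but every legal move changes the Grundy value (mex property), so 0 moves.
Pile C: target g' = 0⊕0 = 0, but every legal move changes the Grundy value (mex property), so 0 moves.

0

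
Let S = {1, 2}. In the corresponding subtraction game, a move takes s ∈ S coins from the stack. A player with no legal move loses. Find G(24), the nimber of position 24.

G(0) = 0
G(1) = mex{0} = 1
G(2) = mex{1,0} = 2
G(3) = mex{2,1} = 0
G(4) = mex{0,2} = 1
G(5) = mex{1,0} = 2
G(6) = mex{2,1} = 0
G(7) = mex{0,2} = 1
G(8) = mex{1,0} = 2
G(9) = mex{2,1} = 0
G(10) = mex{0,2} = 1
G(11) = mex{1,0} = 2
G(12) = mex{2,1} = 0
G(13) = mex{0,2} = 1
G(14) = mex{1,0} = 2
G(15) = mex{2,1} = 0
G(16) = mex{0,2} = 1
G(17) = mex{1,0} = 2
G(18) = mex{2,1} = 0
G(19) = mex{0,2} = 1
G(20) = mex{1,0} = 2
G(21) = mex{2,1} = 0
G(22) = mex{0,2} = 1
G(23) = mex{1,0} = 2
G(24) = mex{2,1} = 0

0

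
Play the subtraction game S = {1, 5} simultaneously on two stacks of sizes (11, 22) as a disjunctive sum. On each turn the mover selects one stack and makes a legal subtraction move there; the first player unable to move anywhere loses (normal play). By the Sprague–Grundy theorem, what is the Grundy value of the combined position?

1

All stacks use S = {1, 5}:
n :  0  1  2  3  4  5  6  7  8  9 10 11 12 13 14 15 16 17 18 19 20 21 22
G :  0  1  0  1  0  1  0  1  0  1  0  1  0  1  0  1  0  1  0  1  0  1  0
Stack A: G(11) = 1.
Stack B: G(22) = 0.
Combined Grundy value = 1 ⊕ 0 = 1.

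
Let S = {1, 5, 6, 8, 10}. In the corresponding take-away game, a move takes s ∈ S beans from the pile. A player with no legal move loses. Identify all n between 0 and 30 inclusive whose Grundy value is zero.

G(0) = 0
G(1) = mex{0} = 1
G(2) = mex{1} = 0
G(3) = mex{0} = 1
G(4) = mex{1} = 0
G(5) = mex{0,0} = 1
G(6) = mex{1,1,0} = 2
G(7) = mex{2,0,1} = 3
G(8) = mex{3,1,0,0} = 2
G(9) = mex{2,0,1,1} = 3
G(10) = mex{3,1,0,0,0} = 2
G(11) = mex{2,2,1,1,1} = 0
G(12) = mex{0,3,2,0,0} = 1
G(13) = mex{1,2,3,1,1} = 0
G(14) = mex{0,3,2,2,0} = 1
G(15) = mex{1,2,3,3,1} = 0
G(16) = mex{0,0,2,2,2} = 1
G(17) = mex{1,1,0,3,3} = 2
G(18) = mex{2,0,1,2,2} = 3
G(19) = mex{3,1,0,0,3} = 2
G(20) = mex{2,0,1,1,2} = 3
G(21) = mex{3,1,0,0,0} = 2
G(22) = mex{2,2,1,1,1} = 0
G(23) = mex{0,3,2,0,0} = 1
G(24) = mex{1,2,3,1,1} = 0
G(25) = mex{0,3,2,2,0} = 1
G(26) = mex{1,2,3,3,1} = 0
G(27) = mex{0,0,2,2,2} = 1
G(28) = mex{1,1,0,3,3} = 2
G(29) = mex{2,0,1,2,2} = 3
G(30) = mex{3,1,0,0,3} = 2
P-positions are exactly the n with G(n) = 0.

0, 2, 4, 11, 13, 15, 22, 24, 26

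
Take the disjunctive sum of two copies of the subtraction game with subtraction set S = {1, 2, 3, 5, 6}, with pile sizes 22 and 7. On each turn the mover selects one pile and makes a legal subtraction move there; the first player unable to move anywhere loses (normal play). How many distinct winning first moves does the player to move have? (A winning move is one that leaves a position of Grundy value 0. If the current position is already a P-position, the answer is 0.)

All piles use S = {1, 2, 3, 5, 6}:
G(0) = 0
G(1) = mex{0} = 1
G(2) = mex{1,0} = 2
G(3) = mex{2,1,0} = 3
G(4) = mex{3,2,1} = 0
G(5) = mex{0,3,2,0} = 1
G(6) = mex{1,0,3,1,0} = 2
G(7) = mex{2,1,0,2,1} = 3
G(8) = mex{3,2,1,3,2} = 0
G(9) = mex{0,3,2,0,3} = 1
G(10) = mex{1,0,3,1,0} = 2
G(11) = mex{2,1,0,2,1} = 3
G(12) = mex{3,2,1,3,2} = 0
G(13) = mex{0,3,2,0,3} = 1
G(14) = mex{1,0,3,1,0} = 2
G(15) = mex{2,1,0,2,1} = 3
G(16) = mex{3,2,1,3,2} = 0
G(17) = mex{0,3,2,0,3} = 1
G(18) = mex{1,0,3,1,0} = 2
G(19) = mex{2,1,0,2,1} = 3
G(20) = mex{3,2,1,3,2} = 0
G(21) = mex{0,3,2,0,3} = 1
G(22) = mex{1,0,3,1,0} = 2
Pile A: G(22) = 2.
Pile B: G(7) = 3.
Combined Grundy value = 2 ⊕ 3 = 1.
A winning move leaves total XOR = 0, i.e. changes one component's Grundy value g to g ⊕ X where X is the current total.
Pile A: need g' = 2⊕1 = 3. Options: 22−1→G=1, 22−2→G=0, 22−3→G=3, 22−5→G=1, 22−6→G=0. Hits: 1.
Pile B: need g' = 3⊕1 = 2. Options: 7−1→G=2, 7−2→G=1, 7−3→G=0, 7−5→G=2, 7−6→G=1. Hits: 2.

3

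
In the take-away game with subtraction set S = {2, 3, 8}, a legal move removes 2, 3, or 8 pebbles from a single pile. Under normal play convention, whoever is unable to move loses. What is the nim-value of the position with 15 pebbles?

0

n :  0  1  2  3  4  5  6  7  8  9 10 11 12 13 14 15
G :  0  0  1  1  2  0  0  1  1  2  0  0  1  1  2  0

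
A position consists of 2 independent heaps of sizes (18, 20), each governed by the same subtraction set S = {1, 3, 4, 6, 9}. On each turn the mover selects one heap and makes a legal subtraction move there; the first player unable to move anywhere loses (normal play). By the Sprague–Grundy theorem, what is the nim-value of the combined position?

3

All heaps use S = {1, 3, 4, 6, 9}:
n :  0  1  2  3  4  5  6  7  8  9 10 11 12 13 14 15 16 17 18 19 20
G :  0  1  0  1  2  3  2  0  1  4  3  2  0  1  0  1  2  3  2  0  1
Heap A: G(18) = 2.
Heap B: G(20) = 1.
Combined Grundy value = 2 ⊕ 1 = 3.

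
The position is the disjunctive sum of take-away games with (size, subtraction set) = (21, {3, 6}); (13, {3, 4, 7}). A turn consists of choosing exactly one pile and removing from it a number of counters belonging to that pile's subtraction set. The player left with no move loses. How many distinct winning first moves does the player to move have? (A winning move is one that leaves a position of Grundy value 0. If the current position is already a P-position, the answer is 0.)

0

Pile A, S = {3, 6}:
n :  0  1  2  3  4  5  6  7  8  9 10 11 12 13 14 15 16 17 18 19 20 21
G :  0  0  0  1  1  1  2  2  2  0  0  0  1  1  1  2  2  2  0  0  0  1
G_A(21) = 1.
Pile B, S = {3, 4, 7}:
G(0) = 0
G(1) = mex{} = 0
G(2) = mex{} = 0
G(3) = mex{0} = 1
G(4) = mex{0,0} = 1
G(5) = mex{0,0} = 1
G(6) = mex{1,0} = 2
G(7) = mex{1,1,0} = 2
G(8) = mex{1,1,0} = 2
G(9) = mex{2,1,0} = 3
G(10) = mex{2,2,1} = 0
G(11) = mex{2,2,1} = 0
G(12) = mex{3,2,1} = 0
G(13) = mex{0,3,2} = 1
G_B(13) = 1.
Combined Grundy value = 1 ⊕ 1 = 0.
A winning move leaves total XOR = 0, i.e. changes one component's Grundy value g to g ⊕ X where X is the current total.
Pile A: target g' = 1⊕0 = 1, but every legal move changes the Grundy value (mex property), so 0 moves.
Pile B: target g' = 1⊕0 = 1, but every legal move changes the Grundy value (mex property), so 0 moves.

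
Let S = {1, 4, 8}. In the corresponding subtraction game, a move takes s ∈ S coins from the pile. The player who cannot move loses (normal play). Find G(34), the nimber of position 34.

3

G(0) = 0
G(1) = mex{0} = 1
G(2) = mex{1} = 0
G(3) = mex{0} = 1
G(4) = mex{1,0} = 2
G(5) = mex{2,1} = 0
G(6) = mex{0,0} = 1
G(7) = mex{1,1} = 0
G(8) = mex{0,2,0} = 1
G(9) = mex{1,0,1} = 2
G(10) = mex{2,1,0} = 3
G(11) = mex{3,0,1} = 2
G(12) = mex{2,1,2} = 0
G(13) = mex{0,2,0} = 1
G(14) = mex{1,3,1} = 0
G(15) = mex{0,2,0} = 1
G(16) = mex{1,0,1} = 2
G(17) = mex{2,1,2} = 0
G(18) = mex{0,0,3} = 1
G(19) = mex{1,1,2} = 0
G(20) = mex{0,2,0} = 1
G(21) = mex{1,0,1} = 2
G(22) = mex{2,1,0} = 3
G(23) = mex{3,0,1} = 2
G(24) = mex{2,1,2} = 0
G(25) = mex{0,2,0} = 1
G(26) = mex{1,3,1} = 0
G(27) = mex{0,2,0} = 1
G(28) = mex{1,0,1} = 2
G(29) = mex{2,1,2} = 0
G(30) = mex{0,0,3} = 1
G(31) = mex{1,1,2} = 0
G(32) = mex{0,2,0} = 1
G(33) = mex{1,0,1} = 2
G(34) = mex{2,1,0} = 3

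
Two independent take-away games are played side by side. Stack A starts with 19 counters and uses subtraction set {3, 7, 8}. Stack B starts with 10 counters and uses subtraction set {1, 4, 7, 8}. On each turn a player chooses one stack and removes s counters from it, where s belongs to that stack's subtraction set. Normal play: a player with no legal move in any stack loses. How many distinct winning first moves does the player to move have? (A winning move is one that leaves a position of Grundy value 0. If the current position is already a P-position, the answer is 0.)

2

Stack A, S = {3, 7, 8}:
G(0) = 0
G(1) = mex{} = 0
G(2) = mex{} = 0
G(3) = mex{0} = 1
G(4) = mex{0} = 1
G(5) = mex{0} = 1
G(6) = mex{1} = 0
G(7) = mex{1,0} = 2
G(8) = mex{1,0,0} = 2
G(9) = mex{0,0,0} = 1
G(10) = mex{2,1,0} = 3
G(11) = mex{2,1,1} = 0
G(12) = mex{1,1,1} = 0
G(13) = mex{3,0,1} = 2
G(14) = mex{0,2,0} = 1
G(15) = mex{0,2,2} = 1
G(16) = mex{2,1,2} = 0
G(17) = mex{1,3,1} = 0
G(18) = mex{1,0,3} = 2
G(19) = mex{0,0,0} = 1
G_A(19) = 1.
Stack B, S = {1, 4, 7, 8}:
G(0) = 0
G(1) = mex{0} = 1
G(2) = mex{1} = 0
G(3) = mex{0} = 1
G(4) = mex{1,0} = 2
G(5) = mex{2,1} = 0
G(6) = mex{0,0} = 1
G(7) = mex{1,1,0} = 2
G(8) = mex{2,2,1,0} = 3
G(9) = mex{3,0,0,1} = 2
G(10) = mex{2,1,1,0} = 3
G_B(10) = 3.
Combined Grundy value = 1 ⊕ 3 = 2.
A winning move leaves total XOR = 0, i.e. changes one component's Grundy value g to g ⊕ X where X is the current total.
Stack A: need g' = 1⊕2 = 3. Options: 19−3→G=0, 19−7→G=0, 19−8→G=0. Hits: 0.
Stack B: need g' = 3⊕2 = 1. Options: 10−1→G=2, 10−4→G=1, 10−7→G=1, 10−8→G=0. Hits: 2.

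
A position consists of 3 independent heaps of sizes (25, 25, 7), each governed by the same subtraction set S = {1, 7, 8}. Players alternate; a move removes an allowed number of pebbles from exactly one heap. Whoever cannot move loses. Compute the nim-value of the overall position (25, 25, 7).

1

All heaps use S = {1, 7, 8}:
n :  0  1  2  3  4  5  6  7  8  9 10 11 12 13 14 15 16 17 18 19 20 21 22 23 24 25
G :  0  1  0  1  0  1  0  1  2  3  2  3  2  3  2  0  1  0  1  0  1  0  1  2  3  2
Heap A: G(25) = 2.
Heap B: G(25) = 2.
Heap C: G(7) = 1.
Combined Grundy value = 2 ⊕ 2 ⊕ 1 = 1.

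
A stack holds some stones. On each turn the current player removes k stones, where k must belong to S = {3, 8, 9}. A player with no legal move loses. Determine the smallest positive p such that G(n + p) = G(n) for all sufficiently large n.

17

G(0) = 0
G(1) = mex{} = 0
G(2) = mex{} = 0
G(3) = mex{0} = 1
G(4) = mex{0} = 1
G(5) = mex{0} = 1
G(6) = mex{1} = 0
G(7) = mex{1} = 0
G(8) = mex{1,0} = 2
G(9) = mex{0,0,0} = 1
G(10) = mex{0,0,0} = 1
G(11) = mex{2,1,0} = 3
G(12) = mex{1,1,1} = 0
G(13) = mex{1,1,1} = 0
G(14) = mex{3,0,1} = 2
G(15) = mex{0,0,0} = 1
G(16) = mex{0,2,0} = 1
G(17) = mex{2,1,2} = 0
G(18) = mex{1,1,1} = 0
G(19) = mex{1,3,1} = 0
G(20) = mex{0,0,3} = 1
G(21) = mex{0,0,0} = 1
G(22) = mex{0,2,0} = 1
G(23) = mex{1,1,2} = 0
G(24) = mex{1,1,1} = 0
G(25) = mex{1,0,1} = 2
G(26) = mex{0,0,0} = 1
G(27) = mex{0,0,0} = 1
G(28) = mex{2,1,0} = 3
G(29) = mex{1,1,1} = 0
G(30) = mex{1,1,1} = 0
G(31) = mex{3,0,1} = 2
G(32) = mex{0,0,0} = 1
G(33) = mex{0,2,0} = 1
G(34) = mex{2,1,2} = 0
G(35) = mex{1,1,1} = 0
G(n+17) = G(n) holds for n = 0,…,8 (a full window of length max(S) = 9), so the sequence is purely periodic with period 17.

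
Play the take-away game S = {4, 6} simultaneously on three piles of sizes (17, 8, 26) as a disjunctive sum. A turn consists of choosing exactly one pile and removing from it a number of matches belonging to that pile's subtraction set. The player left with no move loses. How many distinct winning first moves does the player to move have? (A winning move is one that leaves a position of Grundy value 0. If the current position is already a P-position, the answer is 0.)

1

All piles use S = {4, 6}:
G(0) = 0
G(1) = mex{} = 0
G(2) = mex{} = 0
G(3) = mex{} = 0
G(4) = mex{0} = 1
G(5) = mex{0} = 1
G(6) = mex{0,0} = 1
G(7) = mex{0,0} = 1
G(8) = mex{1,0} = 2
G(9) = mex{1,0} = 2
G(10) = mex{1,1} = 0
G(11) = mex{1,1} = 0
G(12) = mex{2,1} = 0
G(13) = mex{2,1} = 0
G(14) = mex{0,2} = 1
G(15) = mex{0,2} = 1
G(16) = mex{0,0} = 1
G(17) = mex{0,0} = 1
G(18) = mex{1,0} = 2
G(19) = mex{1,0} = 2
G(20) = mex{1,1} = 0
G(21) = mex{1,1} = 0
G(22) = mex{2,1} = 0
G(23) = mex{2,1} = 0
G(24) = mex{0,2} = 1
G(25) = mex{0,2} = 1
G(26) = mex{0,0} = 1
Pile A: G(17) = 1.
Pile B: G(8) = 2.
Pile C: G(26) = 1.
Combined Grundy value = 1 ⊕ 2 ⊕ 1 = 2.
A winning move leaves total XOR = 0, i.e. changes one component's Grundy value g to g ⊕ X where X is the current total.
Pile A: need g' = 1⊕2 = 3. Options: 17−4→G=0, 17−6→G=0. Hits: 0.
Pile B: need g' = 2⊕2 = 0. Options: 8−4→G=1, 8−6→G=0. Hits: 1.
Pile C: need g' = 1⊕2 = 3. Options: 26−4→G=0, 26−6→G=0. Hits: 0.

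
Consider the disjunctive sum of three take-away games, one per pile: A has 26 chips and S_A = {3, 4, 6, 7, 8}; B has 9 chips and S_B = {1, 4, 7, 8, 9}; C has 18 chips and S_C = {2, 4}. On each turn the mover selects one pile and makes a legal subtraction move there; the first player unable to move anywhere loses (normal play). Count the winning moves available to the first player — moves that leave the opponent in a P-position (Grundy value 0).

Pile A, S = {3, 4, 6, 7, 8}:
n :  0  1  2  3  4  5  6  7  8  9 10 11 12 13 14 15 16 17 18 19 20 21 22 23 24 25 26
G :  0  0  0  1  1  1  2  2  2  3  3  0  0  0  1  1  1  2  2  2  3  3  0  0  0  1  1
G_A(26) = 1.
Pile B, S = {1, 4, 7, 8, 9}:
G(0) = 0
G(1) = mex{0} = 1
G(2) = mex{1} = 0
G(3) = mex{0} = 1
G(4) = mex{1,0} = 2
G(5) = mex{2,1} = 0
G(6) = mex{0,0} = 1
G(7) = mex{1,1,0} = 2
G(8) = mex{2,2,1,0} = 3
G(9) = mex{3,0,0,1,0} = 2
G_B(9) = 2.
Pile C, S = {2, 4}:
n :  0  1  2  3  4  5  6  7  8  9 10 11 12 13 14 15 16 17 18
G :  0  0  1  1  2  2  0  0  1  1  2  2  0  0  1  1  2  2  0
G_C(18) = 0.
Combined Grundy value = 1 ⊕ 2 ⊕ 0 = 3.
A winning move leaves total XOR = 0, i.e. changes one component's Grundy value g to g ⊕ X where X is the current total.
Pile A: need g' = 1⊕3 = 2. Options: 26−3→G=0, 26−4→G=0, 26−6→G=3, 26−7→G=2, 26−8→G=2. Hits: 2.
Pile B: need g' = 2⊕3 = 1. Options: 9−1→G=3, 9−4→G=0, 9−7→G=0, 9−8→G=1, 9−9→G=0. Hits: 1.
Pile C: need g' = 0⊕3 = 3. Options: 18−2→G=2, 18−4→G=1. Hits: 0.

3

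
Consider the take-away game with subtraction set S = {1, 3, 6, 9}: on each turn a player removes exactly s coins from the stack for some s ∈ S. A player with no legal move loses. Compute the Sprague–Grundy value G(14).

G(0) = 0
G(1) = mex{0} = 1
G(2) = mex{1} = 0
G(3) = mex{0,0} = 1
G(4) = mex{1,1} = 0
G(5) = mex{0,0} = 1
G(6) = mex{1,1,0} = 2
G(7) = mex{2,0,1} = 3
G(8) = mex{3,1,0} = 2
G(9) = mex{2,2,1,0} = 3
G(10) = mex{3,3,0,1} = 2
G(11) = mex{2,2,1,0} = 3
G(12) = mex{3,3,2,1} = 0
G(13) = mex{0,2,3,0} = 1
G(14) = mex{1,3,2,1} = 0

0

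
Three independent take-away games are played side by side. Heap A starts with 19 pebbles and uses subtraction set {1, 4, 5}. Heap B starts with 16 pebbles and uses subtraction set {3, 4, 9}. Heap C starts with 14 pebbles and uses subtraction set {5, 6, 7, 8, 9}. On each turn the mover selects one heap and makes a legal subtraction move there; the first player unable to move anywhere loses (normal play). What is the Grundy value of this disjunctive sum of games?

Heap A, S = {1, 4, 5}:
n :  0  1  2  3  4  5  6  7  8  9 10 11 12 13 14 15 16 17 18 19
G :  0  1  0  1  2  3  2  3  0  1  0  1  2  3  2  3  0  1  0  1
G_A(19) = 1.
Heap B, S = {3, 4, 9}:
n :  0  1  2  3  4  5  6  7  8  9 10 11 12 13 14 15 16
G :  0  0  0  1  1  1  2  0  0  3  1  1  2  0  0  0  1
G_B(16) = 1.
Heap C, S = {5, 6, 7, 8, 9}:
n :  0  1  2  3  4  5  6  7  8  9 10 11 12 13 14
G :  0  0  0  0  0  1  1  1  1  1  2  2  2  2  0
G_C(14) = 0.
Combined Grundy value = 1 ⊕ 1 ⊕ 0 = 0.

0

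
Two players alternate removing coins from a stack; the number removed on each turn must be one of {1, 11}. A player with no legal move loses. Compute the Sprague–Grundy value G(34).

0

G(0) = 0
G(1) = mex{0} = 1
G(2) = mex{1} = 0
G(3) = mex{0} = 1
G(4) = mex{1} = 0
G(5) = mex{0} = 1
G(6) = mex{1} = 0
G(7) = mex{0} = 1
G(8) = mex{1} = 0
G(9) = mex{0} = 1
G(10) = mex{1} = 0
G(11) = mex{0,0} = 1
G(12) = mex{1,1} = 0
G(13) = mex{0,0} = 1
G(14) = mex{1,1} = 0
G(15) = mex{0,0} = 1
G(16) = mex{1,1} = 0
G(17) = mex{0,0} = 1
G(18) = mex{1,1} = 0
G(19) = mex{0,0} = 1
G(20) = mex{1,1} = 0
G(21) = mex{0,0} = 1
G(22) = mex{1,1} = 0
G(23) = mex{0,0} = 1
G(24) = mex{1,1} = 0
G(25) = mex{0,0} = 1
G(26) = mex{1,1} = 0
G(27) = mex{0,0} = 1
G(28) = mex{1,1} = 0
G(29) = mex{0,0} = 1
G(30) = mex{1,1} = 0
G(31) = mex{0,0} = 1
G(32) = mex{1,1} = 0
G(33) = mex{0,0} = 1
G(34) = mex{1,1} = 0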